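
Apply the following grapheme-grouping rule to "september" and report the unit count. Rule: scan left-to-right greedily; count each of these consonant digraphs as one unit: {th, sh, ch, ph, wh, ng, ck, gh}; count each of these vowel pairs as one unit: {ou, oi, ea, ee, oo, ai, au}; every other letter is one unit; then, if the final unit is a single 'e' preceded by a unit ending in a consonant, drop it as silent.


Word: "september" (9 letters)
Left-to-right scan:
  (1) 's' (letter)
  (2) 'e' (letter)
  (3) 'p' (letter)
  (4) 't' (letter)
  (5) 'e' (letter)
  (6) 'm' (letter)
  (7) 'b' (letter)
  (8) 'e' (letter)
  (9) 'r' (letter)
Units from scan: 9
Sound units = 9 units


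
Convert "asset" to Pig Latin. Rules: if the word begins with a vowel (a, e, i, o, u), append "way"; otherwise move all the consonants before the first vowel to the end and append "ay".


Word: "asset"
Starts with vowel → add 'way'
Pig Latin = "assetway"


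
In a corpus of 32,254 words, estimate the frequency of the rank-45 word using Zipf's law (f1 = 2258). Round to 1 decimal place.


Zipf's law: f(r) = f(1) / r
f(1) = 2258
f(45) = 2258 / 45
= 50.2 occurrences


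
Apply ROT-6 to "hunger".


Word: "hunger"
Shift: 6
Each letter → (letter + shift) mod 26:
  'h' (7) + 6 = 13 → 'n'
  'u' (20) + 6 = 0 → 'a'
  'n' (13) + 6 = 19 → 't'
  'g' (6) + 6 = 12 → 'm'
  'e' (4) + 6 = 10 → 'k'
  'r' (17) + 6 = 23 → 'x'
Result = "natmkx"


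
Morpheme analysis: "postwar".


Word: "postwar"
Morphemes: post- + war
Each morpheme carries meaning
= 2 morphemes


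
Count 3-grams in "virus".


Word: "virus" (length 5)
Number of 3-grams = length - 3 + 1 = 5 - 3 + 1
= 3


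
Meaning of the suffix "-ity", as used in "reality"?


Suffix: -ity
Example: reality (real + -ity)
Meaning = quality of


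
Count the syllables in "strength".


Word: "strength"
Syllable breakdown: strength
Counting: 1 part
= 1 syllable


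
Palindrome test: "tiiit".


Word: "tiiit"
Reversed: "tiiit"
Forward == Backward? tiiit == tiiit
Palindrome = Yes


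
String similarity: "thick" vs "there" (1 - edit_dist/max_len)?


Word 1: "thick" (length 5)
Word 2: "there" (length 5)
One optimal edit sequence:
  1. keep 't'
  2. keep 'h'
  3. substitute 'i' -> 'e'  (+1)
  4. substitute 'c' -> 'r'  (+1)
  5. substitute 'k' -> 'e'  (+1)
Edit distance = 3
Max length = max(5, 5) = 5
Similarity = 1 - 3/5
= 0.4000


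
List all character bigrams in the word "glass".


Word: "glass" (length 5)
Number of bigrams = 5 - 2 + 1 = 4
  Position 0: "gl"
  Position 1: "la"
  Position 2: "as"
  Position 3: "ss"
Bigrams = "gl", "la", "as", "ss"


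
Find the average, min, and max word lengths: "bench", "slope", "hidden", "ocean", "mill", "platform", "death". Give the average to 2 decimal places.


Lengths: "bench"=5, "slope"=5, "hidden"=6, "ocean"=5, "mill"=4, "platform"=8, "death"=5
Sum = 38, Count = 7
Average = 38/7 = 5.43
= avg=5.43, min=4, max=8


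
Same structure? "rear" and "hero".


Pattern of "rear": [0, 1, 2, 0]
Pattern of "hero": [0, 1, 2, 3]
Patterns do not match
Same pattern = No


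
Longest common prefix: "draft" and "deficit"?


Word 1: "draft"
Word 2: "deficit"
Comparing from start:
  Pos 0: 'd' == 'd'
  Pos 1: 'r' != 'e' (stop)
LCP = "d" (length 1)


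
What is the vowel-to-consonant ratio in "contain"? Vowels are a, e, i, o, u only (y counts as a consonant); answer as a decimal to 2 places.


Word: "contain"
Vowels (a,e,i,o,u): 3
Consonants: 4
Ratio = 3/4
= 0.75


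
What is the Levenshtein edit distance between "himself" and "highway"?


Word 1: "himself" (length 7)
Word 2: "highway" (length 7)
One optimal edit sequence (insert/delete/substitute each cost 1):
  1. keep 'h'
  2. keep 'i'
  3. substitute 'm' -> 'g'  (+1)
  4. substitute 's' -> 'h'  (+1)
  5. substitute 'e' -> 'w'  (+1)
  6. substitute 'l' -> 'a'  (+1)
  7. substitute 'f' -> 'y'  (+1)
Total edit operations: 5
Edit distance = 5


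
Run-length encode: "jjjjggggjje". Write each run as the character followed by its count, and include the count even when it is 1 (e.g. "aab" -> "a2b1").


String: "jjjjggggjje"
Scanning for consecutive runs:
  'j' x 4
  'g' x 4
  'j' x 2
  'e' x 1
RLE = "j4g4j2e1"


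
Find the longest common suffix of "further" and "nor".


Word 1: "further"
Word 2: "nor"
Comparing from end:
  Pos -1: 'r' == 'r'
  Pos -2: 'e' != 'o' (stop)
LCS = "r" (length 1)


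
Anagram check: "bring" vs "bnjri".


Word 1: "bring" → sorted: bginr
Word 2: "bnjri" → sorted: bijnr
Same letters? bginr != bijnr
Anagram = No


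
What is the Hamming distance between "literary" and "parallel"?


Comparing character by character (same length = 8):
  Pos 0: 'l' vs 'p' !=
  Pos 1: 'i' vs 'a' !=
  Pos 2: 't' vs 'r' !=
  Pos 3: 'e' vs 'a' !=
  Pos 4: 'r' vs 'l' !=
  Pos 5: 'a' vs 'l' !=
  Pos 6: 'r' vs 'e' !=
  Pos 7: 'y' vs 'l' !=
Hamming distance = 8


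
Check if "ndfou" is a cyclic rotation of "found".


Word: "found", Candidate: "ndfou"
Method: check if candidate is substring of word+word
"foundfound" contains "ndfou"? Yes
Is rotation = Yes


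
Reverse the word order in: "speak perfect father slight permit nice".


Original: "speak perfect father slight permit nice"
Words (1..n): speak | perfect | father | slight | permit | nice
Reversed (n..1): nice | permit | slight | father | perfect | speak
Result = "nice permit slight father perfect speak"


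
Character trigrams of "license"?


Word: "license" (length 7)
Number of trigrams = 7 - 3 + 1 = 5
  Position 0: "lic"
  Position 1: "ice"
  Position 2: "cen"
  Position 3: "ens"
  Position 4: "nse"
Trigrams = "lic", "ice", "cen", "ens", "nse"


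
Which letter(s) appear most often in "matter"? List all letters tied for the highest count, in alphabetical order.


Word: "matter"
Letter counts:
  'a': 1
  'e': 1
  'm': 1
  'r': 1
  't': 2
Maximum count = 2
Most frequent = 't' (2 times each)


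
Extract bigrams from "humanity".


Word: "humanity" (length 8)
Number of bigrams = 8 - 2 + 1 = 7
  Position 0: "hu"
  Position 1: "um"
  Position 2: "ma"
  Position 3: "an"
  Position 4: "ni"
  Position 5: "it"
  Position 6: "ty"
Bigrams = "hu", "um", "ma", "an", "ni", "it", "ty"


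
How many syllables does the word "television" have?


Word: "television"
Syllable breakdown: tel-e-vi-sion
Counting: 4 parts
= 4 syllables


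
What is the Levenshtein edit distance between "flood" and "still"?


Word 1: "flood" (length 5)
Word 2: "still" (length 5)
One optimal edit sequence (insert/delete/substitute each cost 1):
  1. substitute 'f' -> 's'  (+1)
  2. substitute 'l' -> 't'  (+1)
  3. substitute 'o' -> 'i'  (+1)
  4. substitute 'o' -> 'l'  (+1)
  5. substitute 'd' -> 'l'  (+1)
Total edit operations: 5
Edit distance = 5


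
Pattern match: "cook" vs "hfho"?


Pattern of "cook": [0, 1, 1, 2]
Pattern of "hfho": [0, 1, 0, 2]
Patterns do not match
Same pattern = No


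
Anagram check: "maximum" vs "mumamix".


Word 1: "maximum" → sorted: aimmmux
Word 2: "mumamix" → sorted: aimmmux
Same letters? aimmmux == aimmmux
Anagram = Yes


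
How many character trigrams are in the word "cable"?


Word: "cable" (length 5)
Number of 3-grams = length - 3 + 1 = 5 - 3 + 1
= 3


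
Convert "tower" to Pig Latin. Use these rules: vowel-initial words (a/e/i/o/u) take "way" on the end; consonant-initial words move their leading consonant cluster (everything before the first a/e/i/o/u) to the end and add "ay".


Word: "tower"
Starts with consonant(s) → move to end, add 'ay'
Consonant cluster: "t"
Pig Latin = "owertay"


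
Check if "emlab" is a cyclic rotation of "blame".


Word: "blame", Candidate: "emlab"
Method: check if candidate is substring of word+word
"blameblame" contains "emlab"? No
Is rotation = No


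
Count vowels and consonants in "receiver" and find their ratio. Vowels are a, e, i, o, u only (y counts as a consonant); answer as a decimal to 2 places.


Word: "receiver"
Vowels (a,e,i,o,u): 4
Consonants: 4
Ratio = 4/4
= 1.00


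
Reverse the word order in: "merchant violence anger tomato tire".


Original: "merchant violence anger tomato tire"
Words (1..n): merchant | violence | anger | tomato | tire
Reversed (n..1): tire | tomato | anger | violence | merchant
Result = "tire tomato anger violence merchant"


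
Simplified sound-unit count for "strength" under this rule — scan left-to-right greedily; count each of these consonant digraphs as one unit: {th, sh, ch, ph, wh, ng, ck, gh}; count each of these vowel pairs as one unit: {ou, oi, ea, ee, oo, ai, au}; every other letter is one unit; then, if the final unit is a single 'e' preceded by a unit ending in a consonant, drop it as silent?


Word: "strength" (8 letters)
Left-to-right scan:
  [1] 's' (letter)
  [2] 't' (letter)
  [3] 'r' (letter)
  [4] 'e' (letter)
  [5] 'ng' (digraph)
  [6] 'th' (digraph)
Units from scan: 6
Sound units = 6 units


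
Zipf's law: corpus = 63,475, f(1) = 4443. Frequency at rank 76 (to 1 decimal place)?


Zipf's law: f(r) = f(1) / r
f(1) = 4443
f(76) = 4443 / 76
= 58.5 occurrences


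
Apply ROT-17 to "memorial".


Word: "memorial"
Shift: 17
Each letter → (letter + shift) mod 26:
  'm' (12) + 17 = 3 → 'd'
  'e' (4) + 17 = 21 → 'v'
  'm' (12) + 17 = 3 → 'd'
  'o' (14) + 17 = 5 → 'f'
  'r' (17) + 17 = 8 → 'i'
  'i' (8) + 17 = 25 → 'z'
  'a' (0) + 17 = 17 → 'r'
  'l' (11) + 17 = 2 → 'c'
Result = "dvdfizrc"


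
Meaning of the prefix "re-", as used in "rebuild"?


Prefix: re-
Example: rebuild (re- + build)
Meaning = again


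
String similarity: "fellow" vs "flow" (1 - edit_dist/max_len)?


Word 1: "fellow" (length 6)
Word 2: "flow" (length 4)
One optimal edit sequence:
  1. keep 'f'
  2. delete 'e'  (+1)
  3. delete 'l'  (+1)
  4. keep 'l'
  5. keep 'o'
  6. keep 'w'
Edit distance = 2
Max length = max(6, 4) = 6
Similarity = 1 - 2/6
= 0.6667


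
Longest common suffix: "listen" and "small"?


Word 1: "listen"
Word 2: "small"
Comparing from end:
  Pos -1: 'n' != 'l' (stop)
LCS = "" (length 0)


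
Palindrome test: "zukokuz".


Word: "zukokuz"
Reversed: "zukokuz"
Forward == Backward? zukokuz == zukokuz
Palindrome = Yes


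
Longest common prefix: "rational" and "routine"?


Word 1: "rational"
Word 2: "routine"
Comparing from start:
  Pos 0: 'r' == 'r'
  Pos 1: 'a' != 'o' (stop)
LCP = "r" (length 1)


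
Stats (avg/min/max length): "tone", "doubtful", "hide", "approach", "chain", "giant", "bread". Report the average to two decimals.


Lengths: "tone"=4, "doubtful"=8, "hide"=4, "approach"=8, "chain"=5, "giant"=5, "bread"=5
Sum = 39, Count = 7
Average = 39/7 = 5.57
= avg=5.57, min=4, max=8


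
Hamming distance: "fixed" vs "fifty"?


Comparing character by character (same length = 5):
  Pos 0: 'f' vs 'f' =
  Pos 1: 'i' vs 'i' =
  Pos 2: 'x' vs 'f' !=
  Pos 3: 'e' vs 't' !=
  Pos 4: 'd' vs 'y' !=
Hamming distance = 3


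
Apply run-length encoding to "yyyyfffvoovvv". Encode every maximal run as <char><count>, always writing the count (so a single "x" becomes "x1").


String: "yyyyfffvoovvv"
Scanning for consecutive runs:
  'y' x 4
  'f' x 3
  'v' x 1
  'o' x 2
  'v' x 3
RLE = "y4f3v1o2v3"


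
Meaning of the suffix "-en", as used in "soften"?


Suffix: -en
Example: soften = soft + -en
Meaning = to make / become


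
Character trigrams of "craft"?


Word: "craft" (length 5)
Number of trigrams = 5 - 3 + 1 = 3
  Position 0: "cra"
  Position 1: "raf"
  Position 2: "aft"
Trigrams = "cra", "raf", "aft"


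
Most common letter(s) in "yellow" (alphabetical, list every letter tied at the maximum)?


Word: "yellow"
Letter counts:
  'e': 1
  'l': 2
  'o': 1
  'w': 1
  'y': 1
Maximum count = 2
Most frequent = 'l' (2 times each)


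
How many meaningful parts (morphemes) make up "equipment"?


Word: "equipment"
Morphemes: equip / -ment
Each morpheme carries meaning
= 2 morphemes


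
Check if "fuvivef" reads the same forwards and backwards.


Word: "fuvivef"
Reversed: "fevivuf"
Forward == Backward? fuvivef != fevivuf
Palindrome = No


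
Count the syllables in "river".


Word: "river"
Syllable breakdown: riv · er
Counting: 2 parts
= 2 syllables


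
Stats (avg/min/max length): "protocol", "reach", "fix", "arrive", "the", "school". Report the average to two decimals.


Lengths: "protocol"=8, "reach"=5, "fix"=3, "arrive"=6, "the"=3, "school"=6
Sum = 31, Count = 6
Average = 31/6 = 5.17
= avg=5.17, min=3, max=8


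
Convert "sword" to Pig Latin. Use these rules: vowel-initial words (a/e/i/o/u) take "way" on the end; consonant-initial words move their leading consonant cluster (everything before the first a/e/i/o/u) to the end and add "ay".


Word: "sword"
Starts with consonant(s) → move to end, add 'ay'
Consonant cluster: "sw"
Pig Latin = "ordsway"


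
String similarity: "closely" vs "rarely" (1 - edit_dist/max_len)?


Word 1: "closely" (length 7)
Word 2: "rarely" (length 6)
One optimal edit sequence:
  1. delete 'c'  (+1)
  2. substitute 'l' -> 'r'  (+1)
  3. substitute 'o' -> 'a'  (+1)
  4. substitute 's' -> 'r'  (+1)
  5. keep 'e'
  6. keep 'l'
  7. keep 'y'
Edit distance = 4
Max length = max(7, 6) = 7
Similarity = 1 - 4/7
= 0.4286


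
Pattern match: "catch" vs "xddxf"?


Pattern of "catch": [0, 1, 2, 0, 3]
Pattern of "xddxf": [0, 1, 1, 0, 2]
Patterns do not match
Same pattern = No


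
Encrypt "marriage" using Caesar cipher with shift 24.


Word: "marriage"
Shift: 24
Each letter → (letter + shift) mod 26:
  'm' (12) + 24 = 10 → 'k'
  'a' (0) + 24 = 24 → 'y'
  'r' (17) + 24 = 15 → 'p'
  'r' (17) + 24 = 15 → 'p'
  'i' (8) + 24 = 6 → 'g'
  'a' (0) + 24 = 24 → 'y'
  'g' (6) + 24 = 4 → 'e'
  'e' (4) + 24 = 2 → 'c'
Result = "kyppgyec"


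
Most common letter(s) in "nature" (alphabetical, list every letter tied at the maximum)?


Word: "nature"
Letter counts:
  'a': 1
  'e': 1
  'n': 1
  'r': 1
  't': 1
  'u': 1
Maximum count = 1
Most frequent = 'a', 'e', 'n', 'r', 't', 'u' (1 time each)


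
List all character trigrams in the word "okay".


Word: "okay" (length 4)
Number of trigrams = 4 - 3 + 1 = 2
  Position 0: "oka"
  Position 1: "kay"
Trigrams = "oka", "kay"


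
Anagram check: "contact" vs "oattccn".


Word 1: "contact" → sorted: accnott
Word 2: "oattccn" → sorted: accnott
Same letters? accnott == accnott
Anagram = Yes


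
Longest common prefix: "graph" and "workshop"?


Word 1: "graph"
Word 2: "workshop"
Comparing from start:
  Pos 0: 'g' != 'w' (stop)
LCP = "" (length 0)


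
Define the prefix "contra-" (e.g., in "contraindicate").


Prefix: contra-
Example: contraindicate = contra- + indicate
Meaning = against


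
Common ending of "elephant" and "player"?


Word 1: "elephant"
Word 2: "player"
Comparing from end:
  Pos -1: 't' != 'r' (stop)
LCS = "" (length 0)


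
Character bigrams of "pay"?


Word: "pay" (length 3)
Number of bigrams = 3 - 2 + 1 = 2
  Position 0: "pa"
  Position 1: "ay"
Bigrams = "pa", "ay"


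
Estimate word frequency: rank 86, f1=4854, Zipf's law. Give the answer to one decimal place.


Zipf's law: f(r) = f(1) / r
f(1) = 4854
f(86) = 4854 / 86
= 56.4 occurrences


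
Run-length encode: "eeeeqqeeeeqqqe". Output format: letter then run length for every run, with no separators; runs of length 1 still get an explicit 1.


String: "eeeeqqeeeeqqqe"
Scanning for consecutive runs:
  'e' x 4
  'q' x 2
  'e' x 4
  'q' x 3
  'e' x 1
RLE = "e4q2e4q3e1"


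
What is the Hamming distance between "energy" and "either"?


Comparing character by character (same length = 6):
  Pos 0: 'e' vs 'e' =
  Pos 1: 'n' vs 'i' !=
  Pos 2: 'e' vs 't' !=
  Pos 3: 'r' vs 'h' !=
  Pos 4: 'g' vs 'e' !=
  Pos 5: 'y' vs 'r' !=
Hamming distance = 5


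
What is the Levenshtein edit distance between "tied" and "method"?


Word 1: "tied" (length 4)
Word 2: "method" (length 6)
One optimal edit sequence (insert/delete/substitute each cost 1):
  1. insert 'm'  (+1)
  2. insert 'e'  (+1)
  3. keep 't'
  4. substitute 'i' -> 'h'  (+1)
  5. substitute 'e' -> 'o'  (+1)
  6. keep 'd'
Total edit operations: 4
Edit distance = 4


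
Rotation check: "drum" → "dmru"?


Word: "drum", Candidate: "dmru"
Method: check if candidate is substring of word+word
"drumdrum" contains "dmru"? No
Is rotation = No


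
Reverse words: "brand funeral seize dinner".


Original: "brand funeral seize dinner"
Words (1..n): brand | funeral | seize | dinner
Reversed (n..1): dinner | seize | funeral | brand
Result = "dinner seize funeral brand"


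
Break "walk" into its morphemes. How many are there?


Word: "walk"
Morphemes: walk
Each morpheme carries meaning
= 1 morpheme


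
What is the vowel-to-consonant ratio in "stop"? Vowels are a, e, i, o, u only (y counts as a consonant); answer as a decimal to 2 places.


Word: "stop"
Vowels (a,e,i,o,u): 1
Consonants: 3
Ratio = 1/3
= 0.33


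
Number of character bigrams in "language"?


Word: "language" (length 8)
Number of 2-grams = length - 2 + 1 = 8 - 2 + 1
= 7


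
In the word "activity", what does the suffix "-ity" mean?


Suffix: -ity
Example: activity (active + -ity, with a spelling change)
Meaning = quality of


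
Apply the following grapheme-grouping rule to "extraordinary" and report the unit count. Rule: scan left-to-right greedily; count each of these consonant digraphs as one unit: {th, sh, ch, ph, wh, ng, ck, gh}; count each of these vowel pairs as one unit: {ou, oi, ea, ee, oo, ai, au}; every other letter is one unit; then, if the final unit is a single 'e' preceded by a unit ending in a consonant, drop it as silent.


Word: "extraordinary" (13 letters)
Left-to-right scan:
  [1] 'e' (letter)
  [2] 'x' (letter)
  [3] 't' (letter)
  [4] 'r' (letter)
  [5] 'a' (letter)
  [6] 'o' (letter)
  [7] 'r' (letter)
  [8] 'd' (letter)
  [9] 'i' (letter)
  [10] 'n' (letter)
  [11] 'a' (letter)
  [12] 'r' (letter)
  [13] 'y' (letter)
Units from scan: 13
Sound units = 13 units


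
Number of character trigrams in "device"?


Word: "device" (length 6)
Number of 3-grams = length - 3 + 1 = 6 - 3 + 1
= 4


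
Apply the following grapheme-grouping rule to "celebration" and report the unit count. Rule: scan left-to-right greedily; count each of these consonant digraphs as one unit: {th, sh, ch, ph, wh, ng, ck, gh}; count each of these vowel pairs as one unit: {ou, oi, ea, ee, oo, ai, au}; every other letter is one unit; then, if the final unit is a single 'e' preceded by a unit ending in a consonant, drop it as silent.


Word: "celebration" (11 letters)
Left-to-right scan:
  (1) 'c' (letter)
  (2) 'e' (letter)
  (3) 'l' (letter)
  (4) 'e' (letter)
  (5) 'b' (letter)
  (6) 'r' (letter)
  (7) 'a' (letter)
  (8) 't' (letter)
  (9) 'i' (letter)
  (10) 'o' (letter)
  (11) 'n' (letter)
Units from scan: 11
Sound units = 11 units


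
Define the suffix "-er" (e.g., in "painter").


Suffix: -er
Example: painter = paint + -er
Meaning = one who / more


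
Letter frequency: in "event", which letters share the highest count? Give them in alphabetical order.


Word: "event"
Letter counts:
  'e': 2
  'n': 1
  't': 1
  'v': 1
Maximum count = 2
Most frequent = 'e' (2 times each)


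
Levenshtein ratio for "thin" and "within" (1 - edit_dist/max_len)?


Word 1: "thin" (length 4)
Word 2: "within" (length 6)
One optimal edit sequence:
  1. insert 'w'  (+1)
  2. insert 'i'  (+1)
  3. keep 't'
  4. keep 'h'
  5. keep 'i'
  6. keep 'n'
Edit distance = 2
Max length = max(4, 6) = 6
Similarity = 1 - 2/6
= 0.6667


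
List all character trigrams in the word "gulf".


Word: "gulf" (length 4)
Number of trigrams = 4 - 3 + 1 = 2
  Position 0: "gul"
  Position 1: "ulf"
Trigrams = "gul", "ulf"


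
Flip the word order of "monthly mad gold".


Original: "monthly mad gold"
Words (1..n): monthly | mad | gold
Reversed (n..1): gold | mad | monthly
Result = "gold mad monthly"


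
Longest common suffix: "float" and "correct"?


Word 1: "float"
Word 2: "correct"
Comparing from end:
  Pos -1: 't' == 't'
  Pos -2: 'a' != 'c' (stop)
LCS = "t" (length 1)


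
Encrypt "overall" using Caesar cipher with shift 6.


Word: "overall"
Shift: 6
Each letter → (letter + shift) mod 26:
  'o' (14) + 6 = 20 → 'u'
  'v' (21) + 6 = 1 → 'b'
  'e' (4) + 6 = 10 → 'k'
  'r' (17) + 6 = 23 → 'x'
  'a' (0) + 6 = 6 → 'g'
  'l' (11) + 6 = 17 → 'r'
  'l' (11) + 6 = 17 → 'r'
Result = "ubkxgrr"


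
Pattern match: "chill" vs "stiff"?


Pattern of "chill": [0, 1, 2, 3, 3]
Pattern of "stiff": [0, 1, 2, 3, 3]
Patterns match
Same pattern = Yes


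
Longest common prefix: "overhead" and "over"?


Word 1: "overhead"
Word 2: "over"
Comparing from start:
  Pos 0: 'o' == 'o'
  Pos 1: 'v' == 'v'
  Pos 2: 'e' == 'e'
  Pos 3: 'r' == 'r'
LCP = "over" (length 4)


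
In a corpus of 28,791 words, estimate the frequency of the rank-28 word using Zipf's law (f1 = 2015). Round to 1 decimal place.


Zipf's law: f(r) = f(1) / r
f(1) = 2015
f(28) = 2015 / 28
= 72.0 occurrences


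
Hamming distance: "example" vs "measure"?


Comparing character by character (same length = 7):
  Pos 0: 'e' vs 'm' !=
  Pos 1: 'x' vs 'e' !=
  Pos 2: 'a' vs 'a' =
  Pos 3: 'm' vs 's' !=
  Pos 4: 'p' vs 'u' !=
  Pos 5: 'l' vs 'r' !=
  Pos 6: 'e' vs 'e' =
Hamming distance = 5


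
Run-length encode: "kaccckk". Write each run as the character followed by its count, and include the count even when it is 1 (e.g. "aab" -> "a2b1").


String: "kaccckk"
Scanning for consecutive runs:
  'k' x 1
  'a' x 1
  'c' x 3
  'k' x 2
RLE = "k1a1c3k2"


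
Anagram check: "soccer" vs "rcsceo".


Word 1: "soccer" → sorted: cceors
Word 2: "rcsceo" → sorted: cceors
Same letters? cceors == cceors
Anagram = Yes


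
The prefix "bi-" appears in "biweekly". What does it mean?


Prefix: bi-
Example: biweekly = bi- + weekly
Meaning = two


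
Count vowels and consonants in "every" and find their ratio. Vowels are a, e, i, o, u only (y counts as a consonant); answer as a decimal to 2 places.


Word: "every"
Vowels (a,e,i,o,u): 2
Consonants: 3
Ratio = 2/3
= 0.67


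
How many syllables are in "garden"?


Word: "garden"
Syllable breakdown: gar-den
Counting: 2 parts
= 2 syllables


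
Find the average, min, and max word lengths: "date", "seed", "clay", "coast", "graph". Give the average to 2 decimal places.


Lengths: "date"=4, "seed"=4, "clay"=4, "coast"=5, "graph"=5
Sum = 22, Count = 5
Average = 22/5 = 4.40
= avg=4.40, min=4, max=5


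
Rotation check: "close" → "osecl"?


Word: "close", Candidate: "osecl"
Method: check if candidate is substring of word+word
"closeclose" contains "osecl"? Yes
Is rotation = Yes


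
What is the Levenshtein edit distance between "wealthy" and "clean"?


Word 1: "wealthy" (length 7)
Word 2: "clean" (length 5)
One optimal edit sequence (insert/delete/substitute each cost 1):
  1. delete 'w'  (+1)
  2. delete 'e'  (+1)
  3. substitute 'a' -> 'c'  (+1)
  4. keep 'l'
  5. substitute 't' -> 'e'  (+1)
  6. substitute 'h' -> 'a'  (+1)
  7. substitute 'y' -> 'n'  (+1)
Total edit operations: 6
Edit distance = 6


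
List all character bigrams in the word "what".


Word: "what" (length 4)
Number of bigrams = 4 - 2 + 1 = 3
  Position 0: "wh"
  Position 1: "ha"
  Position 2: "at"
Bigrams = "wh", "ha", "at"


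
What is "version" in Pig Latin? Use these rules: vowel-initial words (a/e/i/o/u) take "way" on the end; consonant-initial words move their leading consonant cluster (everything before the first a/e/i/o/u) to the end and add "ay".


Word: "version"
Starts with consonant(s) → move to end, add 'ay'
Consonant cluster: "v"
Pig Latin = "ersionvay"


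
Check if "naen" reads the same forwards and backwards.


Word: "naen"
Reversed: "nean"
Forward == Backward? naen != nean
Palindrome = No


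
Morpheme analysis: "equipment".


Word: "equipment"
Morphemes: equip / -ment
Each morpheme carries meaning
= 2 morphemes


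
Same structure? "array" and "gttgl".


Pattern of "array": [0, 1, 1, 0, 2]
Pattern of "gttgl": [0, 1, 1, 0, 2]
Patterns match
Same pattern = Yes


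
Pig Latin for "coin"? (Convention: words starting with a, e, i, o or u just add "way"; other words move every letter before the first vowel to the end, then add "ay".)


Word: "coin"
Starts with consonant(s) → move to end, add 'ay'
Consonant cluster: "c"
Pig Latin = "oincay"


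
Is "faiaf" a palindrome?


Word: "faiaf"
Reversed: "faiaf"
Forward == Backward? faiaf == faiaf
Palindrome = Yes


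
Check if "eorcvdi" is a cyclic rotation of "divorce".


Word: "divorce", Candidate: "eorcvdi"
Method: check if candidate is substring of word+word
"divorcedivorce" contains "eorcvdi"? No
Is rotation = No


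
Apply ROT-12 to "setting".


Word: "setting"
Shift: 12
Each letter → (letter + shift) mod 26:
  's' (18) + 12 = 4 → 'e'
  'e' (4) + 12 = 16 → 'q'
  't' (19) + 12 = 5 → 'f'
  't' (19) + 12 = 5 → 'f'
  'i' (8) + 12 = 20 → 'u'
  'n' (13) + 12 = 25 → 'z'
  'g' (6) + 12 = 18 → 's'
Result = "eqffuzs"


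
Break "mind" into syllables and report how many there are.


Word: "mind"
Syllable breakdown: mind
Counting: 1 part
= 1 syllable


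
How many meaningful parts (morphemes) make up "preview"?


Word: "preview"
Morphemes: pre- | view
Each morpheme carries meaning
= 2 morphemes


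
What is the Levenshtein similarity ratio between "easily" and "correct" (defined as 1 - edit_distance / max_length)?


Word 1: "easily" (length 6)
Word 2: "correct" (length 7)
One optimal edit sequence:
  1. insert 'c'  (+1)
  2. substitute 'e' -> 'o'  (+1)
  3. substitute 'a' -> 'r'  (+1)
  4. substitute 's' -> 'r'  (+1)
  5. substitute 'i' -> 'e'  (+1)
  6. substitute 'l' -> 'c'  (+1)
  7. substitute 'y' -> 't'  (+1)
Edit distance = 7
Max length = max(6, 7) = 7
Similarity = 1 - 7/7
= 0.0000


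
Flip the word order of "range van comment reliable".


Original: "range van comment reliable"
Words (1..n): range | van | comment | reliable
Reversed (n..1): reliable | comment | van | range
Result = "reliable comment van range"


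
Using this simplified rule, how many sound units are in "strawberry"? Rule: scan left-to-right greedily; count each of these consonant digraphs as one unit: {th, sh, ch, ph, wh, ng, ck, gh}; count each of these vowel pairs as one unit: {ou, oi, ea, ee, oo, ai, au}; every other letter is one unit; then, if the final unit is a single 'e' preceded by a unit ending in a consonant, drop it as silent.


Word: "strawberry" (10 letters)
Left-to-right scan:
  (1) 's' (letter)
  (2) 't' (letter)
  (3) 'r' (letter)
  (4) 'a' (letter)
  (5) 'w' (letter)
  (6) 'b' (letter)
  (7) 'e' (letter)
  (8) 'r' (letter)
  (9) 'r' (letter)
  (10) 'y' (letter)
Units from scan: 10
Sound units = 10 units


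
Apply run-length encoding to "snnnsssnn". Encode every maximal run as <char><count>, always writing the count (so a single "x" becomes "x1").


String: "snnnsssnn"
Scanning for consecutive runs:
  's' x 1
  'n' x 3
  's' x 3
  'n' x 2
RLE = "s1n3s3n2"


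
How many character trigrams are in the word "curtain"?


Word: "curtain" (length 7)
Number of 3-grams = length - 3 + 1 = 7 - 3 + 1
= 5


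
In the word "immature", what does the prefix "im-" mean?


Prefix: im-
Example: immature = im- + mature
Meaning = not / into


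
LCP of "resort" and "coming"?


Word 1: "resort"
Word 2: "coming"
Comparing from start:
  Pos 0: 'r' != 'c' (stop)
LCP = "" (length 0)


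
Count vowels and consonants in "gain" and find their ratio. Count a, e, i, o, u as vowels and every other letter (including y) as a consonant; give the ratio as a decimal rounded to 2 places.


Word: "gain"
Vowels (a,e,i,o,u): 2
Consonants: 2
Ratio = 2/2
= 1.00


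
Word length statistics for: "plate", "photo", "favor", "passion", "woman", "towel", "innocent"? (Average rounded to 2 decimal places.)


Lengths: "plate"=5, "photo"=5, "favor"=5, "passion"=7, "woman"=5, "towel"=5, "innocent"=8
Sum = 40, Count = 7
Average = 40/7 = 5.71
= avg=5.71, min=5, max=8


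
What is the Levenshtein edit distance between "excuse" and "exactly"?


Word 1: "excuse" (length 6)
Word 2: "exactly" (length 7)
One optimal edit sequence (insert/delete/substitute each cost 1):
  1. keep 'e'
  2. keep 'x'
  3. insert 'a'  (+1)
  4. keep 'c'
  5. substitute 'u' -> 't'  (+1)
  6. substitute 's' -> 'l'  (+1)
  7. substitute 'e' -> 'y'  (+1)
Total edit operations: 4
Edit distance = 4


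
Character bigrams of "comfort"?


Word: "comfort" (length 7)
Number of bigrams = 7 - 2 + 1 = 6
  Position 0: "co"
  Position 1: "om"
  Position 2: "mf"
  Position 3: "fo"
  Position 4: "or"
  Position 5: "rt"
Bigrams = "co", "om", "mf", "fo", "or", "rt"


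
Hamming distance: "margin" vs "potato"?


Comparing character by character (same length = 6):
  Pos 0: 'm' vs 'p' !=
  Pos 1: 'a' vs 'o' !=
  Pos 2: 'r' vs 't' !=
  Pos 3: 'g' vs 'a' !=
  Pos 4: 'i' vs 't' !=
  Pos 5: 'n' vs 'o' !=
Hamming distance = 6


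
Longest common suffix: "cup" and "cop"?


Word 1: "cup"
Word 2: "cop"
Comparing from end:
  Pos -1: 'p' == 'p'
  Pos -2: 'u' != 'o' (stop)
LCS = "p" (length 1)


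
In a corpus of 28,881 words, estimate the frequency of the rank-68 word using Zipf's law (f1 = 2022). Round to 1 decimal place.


Zipf's law: f(r) = f(1) / r
f(1) = 2022
f(68) = 2022 / 68
= 29.7 occurrences


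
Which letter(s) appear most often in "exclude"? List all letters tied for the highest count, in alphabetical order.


Word: "exclude"
Letter counts:
  'c': 1
  'd': 1
  'e': 2
  'l': 1
  'u': 1
  'x': 1
Maximum count = 2
Most frequent = 'e' (2 times each)


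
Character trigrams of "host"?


Word: "host" (length 4)
Number of trigrams = 4 - 3 + 1 = 2
  Position 0: "hos"
  Position 1: "ost"
Trigrams = "hos", "ost"


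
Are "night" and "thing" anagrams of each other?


Word 1: "night" → sorted: ghint
Word 2: "thing" → sorted: ghint
Same letters? ghint == ghint
Anagram = Yes


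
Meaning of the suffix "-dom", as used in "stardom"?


Suffix: -dom
Example: stardom (star + -dom)
Meaning = state / realm


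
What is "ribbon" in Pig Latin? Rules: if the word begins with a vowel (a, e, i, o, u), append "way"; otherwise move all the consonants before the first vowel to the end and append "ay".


Word: "ribbon"
Starts with consonant(s) → move to end, add 'ay'
Consonant cluster: "r"
Pig Latin = "ibbonray"


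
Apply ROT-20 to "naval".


Word: "naval"
Shift: 20
Each letter → (letter + shift) mod 26:
  'n' (13) + 20 = 7 → 'h'
  'a' (0) + 20 = 20 → 'u'
  'v' (21) + 20 = 15 → 'p'
  'a' (0) + 20 = 20 → 'u'
  'l' (11) + 20 = 5 → 'f'
Result = "hupuf"


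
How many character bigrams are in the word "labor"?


Word: "labor" (length 5)
Number of 2-grams = length - 2 + 1 = 5 - 2 + 1
= 4


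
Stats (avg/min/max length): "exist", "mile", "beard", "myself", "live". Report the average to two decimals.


Lengths: "exist"=5, "mile"=4, "beard"=5, "myself"=6, "live"=4
Sum = 24, Count = 5
Average = 24/5 = 4.80
= avg=4.80, min=4, max=6


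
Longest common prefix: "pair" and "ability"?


Word 1: "pair"
Word 2: "ability"
Comparing from start:
  Pos 0: 'p' != 'a' (stop)
LCP = "" (length 0)


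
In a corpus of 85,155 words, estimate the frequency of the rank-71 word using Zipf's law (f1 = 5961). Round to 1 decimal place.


Zipf's law: f(r) = f(1) / r
f(1) = 5961
f(71) = 5961 / 71
= 84.0 occurrences


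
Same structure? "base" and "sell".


Pattern of "base": [0, 1, 2, 3]
Pattern of "sell": [0, 1, 2, 2]
Patterns do not match
Same pattern = No


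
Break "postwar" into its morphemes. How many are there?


Word: "postwar"
Morphemes: post- | war
Each morpheme carries meaning
= 2 morphemes


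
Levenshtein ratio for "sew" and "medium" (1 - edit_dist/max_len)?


Word 1: "sew" (length 3)
Word 2: "medium" (length 6)
One optimal edit sequence:
  1. substitute 's' -> 'm'  (+1)
  2. keep 'e'
  3. insert 'd'  (+1)
  4. insert 'i'  (+1)
  5. insert 'u'  (+1)
  6. substitute 'w' -> 'm'  (+1)
Edit distance = 5
Max length = max(3, 6) = 6
Similarity = 1 - 5/6
= 0.1667


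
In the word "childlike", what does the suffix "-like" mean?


Suffix: -like
Example: childlike = child + -like
Meaning = resembling


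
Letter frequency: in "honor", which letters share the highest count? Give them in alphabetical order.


Word: "honor"
Letter counts:
  'h': 1
  'n': 1
  'o': 2
  'r': 1
Maximum count = 2
Most frequent = 'o' (2 times each)


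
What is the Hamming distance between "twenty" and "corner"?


Comparing character by character (same length = 6):
  Pos 0: 't' vs 'c' !=
  Pos 1: 'w' vs 'o' !=
  Pos 2: 'e' vs 'r' !=
  Pos 3: 'n' vs 'n' =
  Pos 4: 't' vs 'e' !=
  Pos 5: 'y' vs 'r' !=
Hamming distance = 5


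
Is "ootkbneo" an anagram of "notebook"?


Word 1: "notebook" → sorted: beknooot
Word 2: "ootkbneo" → sorted: beknooot
Same letters? beknooot == beknooot
Anagram = Yes


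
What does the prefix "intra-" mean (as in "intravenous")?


Prefix: intra-
Example: intravenous = intra- + venous
Meaning = within


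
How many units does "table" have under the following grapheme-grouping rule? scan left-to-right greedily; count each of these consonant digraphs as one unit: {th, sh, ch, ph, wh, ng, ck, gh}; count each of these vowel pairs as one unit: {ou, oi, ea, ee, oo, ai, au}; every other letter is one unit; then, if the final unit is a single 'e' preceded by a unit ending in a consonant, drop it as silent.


Word: "table" (5 letters)
Left-to-right scan:
  (1) 't' (letter)
  (2) 'a' (letter)
  (3) 'b' (letter)
  (4) 'l' (letter)
  (5) 'e' (letter)
Units from scan: 5
Final unit is 'e' after a consonant -> drop as silent (-1)
Sound units = 4 units


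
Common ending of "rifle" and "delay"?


Word 1: "rifle"
Word 2: "delay"
Comparing from end:
  Pos -1: 'e' != 'y' (stop)
LCS = "" (length 0)


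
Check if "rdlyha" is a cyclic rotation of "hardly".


Word: "hardly", Candidate: "rdlyha"
Method: check if candidate is substring of word+word
"hardlyhardly" contains "rdlyha"? Yes
Is rotation = Yes


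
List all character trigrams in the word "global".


Word: "global" (length 6)
Number of trigrams = 6 - 3 + 1 = 4
  Position 0: "glo"
  Position 1: "lob"
  Position 2: "oba"
  Position 3: "bal"
Trigrams = "glo", "lob", "oba", "bal"


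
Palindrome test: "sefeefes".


Word: "sefeefes"
Reversed: "sefeefes"
Forward == Backward? sefeefes == sefeefes
Palindrome = Yes


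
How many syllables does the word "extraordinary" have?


Word: "extraordinary"
Syllable breakdown: ex / traor / di / nar / y
Counting: 5 parts
= 5 syllables


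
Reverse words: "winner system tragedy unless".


Original: "winner system tragedy unless"
Words (1..n): winner | system | tragedy | unless
Reversed (n..1): unless | tragedy | system | winner
Result = "unless tragedy system winner"


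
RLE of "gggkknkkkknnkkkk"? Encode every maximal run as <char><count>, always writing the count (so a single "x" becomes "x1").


String: "gggkknkkkknnkkkk"
Scanning for consecutive runs:
  'g' x 3
  'k' x 2
  'n' x 1
  'k' x 4
  'n' x 2
  'k' x 4
RLE = "g3k2n1k4n2k4"


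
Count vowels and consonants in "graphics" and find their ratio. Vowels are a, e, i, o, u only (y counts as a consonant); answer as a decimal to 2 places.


Word: "graphics"
Vowels (a,e,i,o,u): 2
Consonants: 6
Ratio = 2/6
= 0.33


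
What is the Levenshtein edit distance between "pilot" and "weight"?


Word 1: "pilot" (length 5)
Word 2: "weight" (length 6)
One optimal edit sequence (insert/delete/substitute each cost 1):
  1. insert 'w'  (+1)
  2. substitute 'p' -> 'e'  (+1)
  3. keep 'i'
  4. substitute 'l' -> 'g'  (+1)
  5. substitute 'o' -> 'h'  (+1)
  6. keep 't'
Total edit operations: 4
Edit distance = 4


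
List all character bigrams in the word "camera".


Word: "camera" (length 6)
Number of bigrams = 6 - 2 + 1 = 5
  Position 0: "ca"
  Position 1: "am"
  Position 2: "me"
  Position 3: "er"
  Position 4: "ra"
Bigrams = "ca", "am", "me", "er", "ra"


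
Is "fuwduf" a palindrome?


Word: "fuwduf"
Reversed: "fudwuf"
Forward == Backward? fuwduf != fudwuf
Palindrome = No


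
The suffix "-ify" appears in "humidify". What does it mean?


Suffix: -ify
Example: humidify (humid + -ify)
Meaning = to make


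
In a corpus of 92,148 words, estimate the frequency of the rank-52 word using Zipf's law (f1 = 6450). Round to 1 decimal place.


Zipf's law: f(r) = f(1) / r
f(1) = 6450
f(52) = 6450 / 52
= 124.0 occurrences


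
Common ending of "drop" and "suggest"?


Word 1: "drop"
Word 2: "suggest"
Comparing from end:
  Pos -1: 'p' != 't' (stop)
LCS = "" (length 0)


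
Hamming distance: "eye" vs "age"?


Comparing character by character (same length = 3):
  Pos 0: 'e' vs 'a' !=
  Pos 1: 'y' vs 'g' !=
  Pos 2: 'e' vs 'e' =
Hamming distance = 2


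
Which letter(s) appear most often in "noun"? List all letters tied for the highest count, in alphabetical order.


Word: "noun"
Letter counts:
  'n': 2
  'o': 1
  'u': 1
Maximum count = 2
Most frequent = 'n' (2 times each)


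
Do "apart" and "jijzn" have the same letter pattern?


Pattern of "apart": [0, 1, 0, 2, 3]
Pattern of "jijzn": [0, 1, 0, 2, 3]
Patterns match
Same pattern = Yes


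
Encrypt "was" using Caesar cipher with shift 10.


Word: "was"
Shift: 10
Each letter → (letter + shift) mod 26:
  'w' (22) + 10 = 6 → 'g'
  'a' (0) + 10 = 10 → 'k'
  's' (18) + 10 = 2 → 'c'
Result = "gkc"


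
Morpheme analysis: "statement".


Word: "statement"
Morphemes: state / -ment
Each morpheme carries meaning
= 2 morphemes


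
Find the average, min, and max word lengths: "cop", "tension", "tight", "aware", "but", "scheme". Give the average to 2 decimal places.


Lengths: "cop"=3, "tension"=7, "tight"=5, "aware"=5, "but"=3, "scheme"=6
Sum = 29, Count = 6
Average = 29/6 = 4.83
= avg=4.83, min=3, max=7


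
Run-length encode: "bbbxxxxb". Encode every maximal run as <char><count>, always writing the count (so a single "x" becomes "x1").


String: "bbbxxxxb"
Scanning for consecutive runs:
  'b' x 3
  'x' x 4
  'b' x 1
RLE = "b3x4b1"


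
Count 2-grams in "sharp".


Word: "sharp" (length 5)
Number of 2-grams = length - 2 + 1 = 5 - 2 + 1
= 4


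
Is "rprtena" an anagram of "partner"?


Word 1: "partner" → sorted: aenprrt
Word 2: "rprtena" → sorted: aenprrt
Same letters? aenprrt == aenprrt
Anagram = Yes


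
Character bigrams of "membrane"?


Word: "membrane" (length 8)
Number of bigrams = 8 - 2 + 1 = 7
  Position 0: "me"
  Position 1: "em"
  Position 2: "mb"
  Position 3: "br"
  Position 4: "ra"
  Position 5: "an"
  Position 6: "ne"
Bigrams = "me", "em", "mb", "br", "ra", "an", "ne"


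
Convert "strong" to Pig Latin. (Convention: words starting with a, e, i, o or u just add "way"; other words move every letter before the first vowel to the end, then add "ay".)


Word: "strong"
Starts with consonant(s) → move to end, add 'ay'
Consonant cluster: "str"
Pig Latin = "ongstray"


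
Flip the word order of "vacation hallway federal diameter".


Original: "vacation hallway federal diameter"
Words (1..n): vacation | hallway | federal | diameter
Reversed (n..1): diameter | federal | hallway | vacation
Result = "diameter federal hallway vacation"


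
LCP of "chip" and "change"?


Word 1: "chip"
Word 2: "change"
Comparing from start:
  Pos 0: 'c' == 'c'
  Pos 1: 'h' == 'h'
  Pos 2: 'i' != 'a' (stop)
LCP = "ch" (length 2)


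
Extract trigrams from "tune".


Word: "tune" (length 4)
Number of trigrams = 4 - 3 + 1 = 2
  Position 0: "tun"
  Position 1: "une"
Trigrams = "tun", "une"
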